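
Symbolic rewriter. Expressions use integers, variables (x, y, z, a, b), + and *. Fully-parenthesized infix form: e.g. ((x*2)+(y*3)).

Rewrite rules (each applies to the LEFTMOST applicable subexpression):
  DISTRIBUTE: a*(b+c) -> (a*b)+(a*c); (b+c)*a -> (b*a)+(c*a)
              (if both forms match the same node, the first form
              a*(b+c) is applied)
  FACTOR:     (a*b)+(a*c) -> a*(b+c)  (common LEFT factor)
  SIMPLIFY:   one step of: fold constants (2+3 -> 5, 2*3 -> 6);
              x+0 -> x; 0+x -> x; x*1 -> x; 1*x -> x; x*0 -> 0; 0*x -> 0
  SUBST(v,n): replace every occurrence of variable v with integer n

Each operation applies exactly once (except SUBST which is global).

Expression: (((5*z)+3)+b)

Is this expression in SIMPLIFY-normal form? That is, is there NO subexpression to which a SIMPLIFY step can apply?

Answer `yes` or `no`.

Expression: (((5*z)+3)+b)
Scanning for simplifiable subexpressions (pre-order)...
  at root: (((5*z)+3)+b) (not simplifiable)
  at L: ((5*z)+3) (not simplifiable)
  at LL: (5*z) (not simplifiable)
Result: no simplifiable subexpression found -> normal form.

Answer: yes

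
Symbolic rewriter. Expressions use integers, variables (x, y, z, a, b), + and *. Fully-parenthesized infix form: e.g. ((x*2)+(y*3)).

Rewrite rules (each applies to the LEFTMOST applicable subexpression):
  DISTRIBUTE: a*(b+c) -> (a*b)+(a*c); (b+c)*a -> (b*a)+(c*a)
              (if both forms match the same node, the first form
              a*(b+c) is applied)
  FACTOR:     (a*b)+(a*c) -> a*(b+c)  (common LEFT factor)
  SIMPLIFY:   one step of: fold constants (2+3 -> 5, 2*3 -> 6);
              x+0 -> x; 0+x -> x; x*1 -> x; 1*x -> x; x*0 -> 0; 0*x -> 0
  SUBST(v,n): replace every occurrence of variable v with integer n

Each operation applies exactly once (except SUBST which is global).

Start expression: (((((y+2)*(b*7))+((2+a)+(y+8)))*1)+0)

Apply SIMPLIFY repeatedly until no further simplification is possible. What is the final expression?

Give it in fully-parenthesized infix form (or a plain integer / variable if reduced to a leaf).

Answer: (((y+2)*(b*7))+((2+a)+(y+8)))

Derivation:
Start: (((((y+2)*(b*7))+((2+a)+(y+8)))*1)+0)
Step 1: at root: (((((y+2)*(b*7))+((2+a)+(y+8)))*1)+0) -> ((((y+2)*(b*7))+((2+a)+(y+8)))*1); overall: (((((y+2)*(b*7))+((2+a)+(y+8)))*1)+0) -> ((((y+2)*(b*7))+((2+a)+(y+8)))*1)
Step 2: at root: ((((y+2)*(b*7))+((2+a)+(y+8)))*1) -> (((y+2)*(b*7))+((2+a)+(y+8))); overall: ((((y+2)*(b*7))+((2+a)+(y+8)))*1) -> (((y+2)*(b*7))+((2+a)+(y+8)))
Fixed point: (((y+2)*(b*7))+((2+a)+(y+8)))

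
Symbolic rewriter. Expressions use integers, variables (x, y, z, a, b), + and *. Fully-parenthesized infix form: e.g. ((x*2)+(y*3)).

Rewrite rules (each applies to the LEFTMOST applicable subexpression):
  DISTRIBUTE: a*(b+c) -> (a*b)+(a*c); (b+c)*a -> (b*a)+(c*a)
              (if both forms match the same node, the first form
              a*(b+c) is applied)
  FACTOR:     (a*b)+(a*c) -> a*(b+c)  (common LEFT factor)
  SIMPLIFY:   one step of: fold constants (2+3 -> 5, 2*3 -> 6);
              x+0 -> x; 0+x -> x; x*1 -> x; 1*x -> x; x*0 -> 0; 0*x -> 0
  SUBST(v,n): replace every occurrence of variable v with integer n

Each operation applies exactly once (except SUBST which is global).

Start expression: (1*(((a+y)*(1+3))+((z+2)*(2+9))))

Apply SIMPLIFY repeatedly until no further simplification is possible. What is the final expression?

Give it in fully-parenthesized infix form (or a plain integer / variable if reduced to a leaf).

Answer: (((a+y)*4)+((z+2)*11))

Derivation:
Start: (1*(((a+y)*(1+3))+((z+2)*(2+9))))
Step 1: at root: (1*(((a+y)*(1+3))+((z+2)*(2+9)))) -> (((a+y)*(1+3))+((z+2)*(2+9))); overall: (1*(((a+y)*(1+3))+((z+2)*(2+9)))) -> (((a+y)*(1+3))+((z+2)*(2+9)))
Step 2: at LR: (1+3) -> 4; overall: (((a+y)*(1+3))+((z+2)*(2+9))) -> (((a+y)*4)+((z+2)*(2+9)))
Step 3: at RR: (2+9) -> 11; overall: (((a+y)*4)+((z+2)*(2+9))) -> (((a+y)*4)+((z+2)*11))
Fixed point: (((a+y)*4)+((z+2)*11))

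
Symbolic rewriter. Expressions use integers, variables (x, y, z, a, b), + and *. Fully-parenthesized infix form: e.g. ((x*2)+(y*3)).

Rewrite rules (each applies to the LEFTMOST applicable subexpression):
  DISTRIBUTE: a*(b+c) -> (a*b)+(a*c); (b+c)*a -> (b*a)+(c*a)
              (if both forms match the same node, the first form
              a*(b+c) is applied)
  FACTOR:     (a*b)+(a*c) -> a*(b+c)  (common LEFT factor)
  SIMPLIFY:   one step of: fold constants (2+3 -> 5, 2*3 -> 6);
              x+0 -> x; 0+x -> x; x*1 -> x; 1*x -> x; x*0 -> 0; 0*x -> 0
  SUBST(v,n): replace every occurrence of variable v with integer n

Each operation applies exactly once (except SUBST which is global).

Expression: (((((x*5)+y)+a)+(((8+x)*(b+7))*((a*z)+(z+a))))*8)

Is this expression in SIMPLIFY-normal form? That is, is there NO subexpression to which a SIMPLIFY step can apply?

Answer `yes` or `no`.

Expression: (((((x*5)+y)+a)+(((8+x)*(b+7))*((a*z)+(z+a))))*8)
Scanning for simplifiable subexpressions (pre-order)...
  at root: (((((x*5)+y)+a)+(((8+x)*(b+7))*((a*z)+(z+a))))*8) (not simplifiable)
  at L: ((((x*5)+y)+a)+(((8+x)*(b+7))*((a*z)+(z+a)))) (not simplifiable)
  at LL: (((x*5)+y)+a) (not simplifiable)
  at LLL: ((x*5)+y) (not simplifiable)
  at LLLL: (x*5) (not simplifiable)
  at LR: (((8+x)*(b+7))*((a*z)+(z+a))) (not simplifiable)
  at LRL: ((8+x)*(b+7)) (not simplifiable)
  at LRLL: (8+x) (not simplifiable)
  at LRLR: (b+7) (not simplifiable)
  at LRR: ((a*z)+(z+a)) (not simplifiable)
  at LRRL: (a*z) (not simplifiable)
  at LRRR: (z+a) (not simplifiable)
Result: no simplifiable subexpression found -> normal form.

Answer: yes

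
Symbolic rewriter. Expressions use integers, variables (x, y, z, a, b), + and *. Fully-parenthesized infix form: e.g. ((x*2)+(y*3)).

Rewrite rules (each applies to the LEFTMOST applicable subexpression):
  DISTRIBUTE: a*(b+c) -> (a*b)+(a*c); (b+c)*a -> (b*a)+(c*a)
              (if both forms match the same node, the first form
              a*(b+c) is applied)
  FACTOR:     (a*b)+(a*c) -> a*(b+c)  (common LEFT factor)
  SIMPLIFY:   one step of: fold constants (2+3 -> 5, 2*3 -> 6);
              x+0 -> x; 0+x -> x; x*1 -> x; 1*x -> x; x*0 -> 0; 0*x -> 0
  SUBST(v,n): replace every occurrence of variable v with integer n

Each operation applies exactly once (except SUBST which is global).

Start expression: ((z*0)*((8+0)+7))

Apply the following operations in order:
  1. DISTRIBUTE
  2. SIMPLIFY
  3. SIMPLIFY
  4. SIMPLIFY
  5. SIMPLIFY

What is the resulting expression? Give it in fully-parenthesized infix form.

Start: ((z*0)*((8+0)+7))
Apply DISTRIBUTE at root (target: ((z*0)*((8+0)+7))): ((z*0)*((8+0)+7)) -> (((z*0)*(8+0))+((z*0)*7))
Apply SIMPLIFY at LL (target: (z*0)): (((z*0)*(8+0))+((z*0)*7)) -> ((0*(8+0))+((z*0)*7))
Apply SIMPLIFY at L (target: (0*(8+0))): ((0*(8+0))+((z*0)*7)) -> (0+((z*0)*7))
Apply SIMPLIFY at root (target: (0+((z*0)*7))): (0+((z*0)*7)) -> ((z*0)*7)
Apply SIMPLIFY at L (target: (z*0)): ((z*0)*7) -> (0*7)

Answer: (0*7)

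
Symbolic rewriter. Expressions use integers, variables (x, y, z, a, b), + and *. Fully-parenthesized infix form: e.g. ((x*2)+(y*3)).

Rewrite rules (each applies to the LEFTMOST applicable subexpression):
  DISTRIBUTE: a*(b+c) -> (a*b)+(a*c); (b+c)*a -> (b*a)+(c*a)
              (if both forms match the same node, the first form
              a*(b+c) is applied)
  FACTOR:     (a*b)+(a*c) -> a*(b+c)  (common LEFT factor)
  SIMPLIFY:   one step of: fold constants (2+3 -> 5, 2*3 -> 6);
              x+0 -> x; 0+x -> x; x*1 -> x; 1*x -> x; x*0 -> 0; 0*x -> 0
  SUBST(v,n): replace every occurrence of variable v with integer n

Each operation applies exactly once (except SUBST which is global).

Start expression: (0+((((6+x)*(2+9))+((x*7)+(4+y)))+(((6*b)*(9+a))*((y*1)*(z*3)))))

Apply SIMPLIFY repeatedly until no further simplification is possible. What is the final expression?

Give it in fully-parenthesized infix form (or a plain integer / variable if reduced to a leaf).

Answer: ((((6+x)*11)+((x*7)+(4+y)))+(((6*b)*(9+a))*(y*(z*3))))

Derivation:
Start: (0+((((6+x)*(2+9))+((x*7)+(4+y)))+(((6*b)*(9+a))*((y*1)*(z*3)))))
Step 1: at root: (0+((((6+x)*(2+9))+((x*7)+(4+y)))+(((6*b)*(9+a))*((y*1)*(z*3))))) -> ((((6+x)*(2+9))+((x*7)+(4+y)))+(((6*b)*(9+a))*((y*1)*(z*3)))); overall: (0+((((6+x)*(2+9))+((x*7)+(4+y)))+(((6*b)*(9+a))*((y*1)*(z*3))))) -> ((((6+x)*(2+9))+((x*7)+(4+y)))+(((6*b)*(9+a))*((y*1)*(z*3))))
Step 2: at LLR: (2+9) -> 11; overall: ((((6+x)*(2+9))+((x*7)+(4+y)))+(((6*b)*(9+a))*((y*1)*(z*3)))) -> ((((6+x)*11)+((x*7)+(4+y)))+(((6*b)*(9+a))*((y*1)*(z*3))))
Step 3: at RRL: (y*1) -> y; overall: ((((6+x)*11)+((x*7)+(4+y)))+(((6*b)*(9+a))*((y*1)*(z*3)))) -> ((((6+x)*11)+((x*7)+(4+y)))+(((6*b)*(9+a))*(y*(z*3))))
Fixed point: ((((6+x)*11)+((x*7)+(4+y)))+(((6*b)*(9+a))*(y*(z*3))))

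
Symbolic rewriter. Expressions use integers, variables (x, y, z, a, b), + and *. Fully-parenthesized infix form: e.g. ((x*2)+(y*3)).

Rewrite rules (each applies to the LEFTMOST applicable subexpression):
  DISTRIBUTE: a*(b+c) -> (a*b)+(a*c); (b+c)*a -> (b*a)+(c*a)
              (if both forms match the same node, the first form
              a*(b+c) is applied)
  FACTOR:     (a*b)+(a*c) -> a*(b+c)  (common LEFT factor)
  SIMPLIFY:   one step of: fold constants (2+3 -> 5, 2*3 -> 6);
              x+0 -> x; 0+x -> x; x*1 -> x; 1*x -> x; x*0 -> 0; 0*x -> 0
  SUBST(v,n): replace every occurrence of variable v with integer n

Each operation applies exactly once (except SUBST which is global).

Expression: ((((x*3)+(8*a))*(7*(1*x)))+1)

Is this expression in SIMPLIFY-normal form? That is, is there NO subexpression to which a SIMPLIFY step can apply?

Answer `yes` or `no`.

Answer: no

Derivation:
Expression: ((((x*3)+(8*a))*(7*(1*x)))+1)
Scanning for simplifiable subexpressions (pre-order)...
  at root: ((((x*3)+(8*a))*(7*(1*x)))+1) (not simplifiable)
  at L: (((x*3)+(8*a))*(7*(1*x))) (not simplifiable)
  at LL: ((x*3)+(8*a)) (not simplifiable)
  at LLL: (x*3) (not simplifiable)
  at LLR: (8*a) (not simplifiable)
  at LR: (7*(1*x)) (not simplifiable)
  at LRR: (1*x) (SIMPLIFIABLE)
Found simplifiable subexpr at path LRR: (1*x)
One SIMPLIFY step would give: ((((x*3)+(8*a))*(7*x))+1)
-> NOT in normal form.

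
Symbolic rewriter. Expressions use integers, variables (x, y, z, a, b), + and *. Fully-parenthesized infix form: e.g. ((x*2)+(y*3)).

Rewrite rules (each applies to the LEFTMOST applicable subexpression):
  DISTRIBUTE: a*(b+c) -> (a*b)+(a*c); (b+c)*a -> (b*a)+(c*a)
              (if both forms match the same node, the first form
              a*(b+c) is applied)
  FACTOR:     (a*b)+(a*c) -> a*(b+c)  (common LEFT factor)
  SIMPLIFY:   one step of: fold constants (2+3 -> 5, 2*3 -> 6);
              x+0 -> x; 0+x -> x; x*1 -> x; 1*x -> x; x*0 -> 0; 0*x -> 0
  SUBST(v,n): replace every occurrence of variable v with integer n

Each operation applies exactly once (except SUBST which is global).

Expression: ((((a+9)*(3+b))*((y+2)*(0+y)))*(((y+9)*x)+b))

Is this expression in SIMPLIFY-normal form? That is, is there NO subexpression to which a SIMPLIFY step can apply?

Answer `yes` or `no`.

Answer: no

Derivation:
Expression: ((((a+9)*(3+b))*((y+2)*(0+y)))*(((y+9)*x)+b))
Scanning for simplifiable subexpressions (pre-order)...
  at root: ((((a+9)*(3+b))*((y+2)*(0+y)))*(((y+9)*x)+b)) (not simplifiable)
  at L: (((a+9)*(3+b))*((y+2)*(0+y))) (not simplifiable)
  at LL: ((a+9)*(3+b)) (not simplifiable)
  at LLL: (a+9) (not simplifiable)
  at LLR: (3+b) (not simplifiable)
  at LR: ((y+2)*(0+y)) (not simplifiable)
  at LRL: (y+2) (not simplifiable)
  at LRR: (0+y) (SIMPLIFIABLE)
  at R: (((y+9)*x)+b) (not simplifiable)
  at RL: ((y+9)*x) (not simplifiable)
  at RLL: (y+9) (not simplifiable)
Found simplifiable subexpr at path LRR: (0+y)
One SIMPLIFY step would give: ((((a+9)*(3+b))*((y+2)*y))*(((y+9)*x)+b))
-> NOT in normal form.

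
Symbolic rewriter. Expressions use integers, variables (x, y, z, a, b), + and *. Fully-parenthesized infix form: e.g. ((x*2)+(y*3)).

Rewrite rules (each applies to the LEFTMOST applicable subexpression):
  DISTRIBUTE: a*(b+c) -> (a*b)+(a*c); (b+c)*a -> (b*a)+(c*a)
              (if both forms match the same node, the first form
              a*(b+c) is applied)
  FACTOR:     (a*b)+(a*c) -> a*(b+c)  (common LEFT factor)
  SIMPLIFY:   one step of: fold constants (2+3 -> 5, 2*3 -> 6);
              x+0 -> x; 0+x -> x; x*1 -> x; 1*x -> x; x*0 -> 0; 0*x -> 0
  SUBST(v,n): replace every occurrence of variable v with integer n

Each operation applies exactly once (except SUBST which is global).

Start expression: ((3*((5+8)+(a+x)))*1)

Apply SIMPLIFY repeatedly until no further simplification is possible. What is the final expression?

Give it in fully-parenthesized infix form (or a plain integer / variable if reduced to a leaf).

Start: ((3*((5+8)+(a+x)))*1)
Step 1: at root: ((3*((5+8)+(a+x)))*1) -> (3*((5+8)+(a+x))); overall: ((3*((5+8)+(a+x)))*1) -> (3*((5+8)+(a+x)))
Step 2: at RL: (5+8) -> 13; overall: (3*((5+8)+(a+x))) -> (3*(13+(a+x)))
Fixed point: (3*(13+(a+x)))

Answer: (3*(13+(a+x)))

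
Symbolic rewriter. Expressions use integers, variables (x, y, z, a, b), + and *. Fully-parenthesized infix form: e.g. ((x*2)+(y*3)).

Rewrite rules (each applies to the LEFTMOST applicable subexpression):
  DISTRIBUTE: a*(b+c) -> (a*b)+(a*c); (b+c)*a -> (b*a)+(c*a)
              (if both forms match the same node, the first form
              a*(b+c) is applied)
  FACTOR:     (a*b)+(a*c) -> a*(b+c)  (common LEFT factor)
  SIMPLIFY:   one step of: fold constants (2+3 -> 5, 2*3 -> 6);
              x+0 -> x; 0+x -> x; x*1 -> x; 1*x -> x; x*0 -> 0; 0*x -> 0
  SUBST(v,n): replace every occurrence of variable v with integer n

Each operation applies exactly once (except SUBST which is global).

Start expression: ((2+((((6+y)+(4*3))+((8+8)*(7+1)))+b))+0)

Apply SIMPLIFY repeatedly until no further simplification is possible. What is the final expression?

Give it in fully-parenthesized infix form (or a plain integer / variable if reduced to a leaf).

Start: ((2+((((6+y)+(4*3))+((8+8)*(7+1)))+b))+0)
Step 1: at root: ((2+((((6+y)+(4*3))+((8+8)*(7+1)))+b))+0) -> (2+((((6+y)+(4*3))+((8+8)*(7+1)))+b)); overall: ((2+((((6+y)+(4*3))+((8+8)*(7+1)))+b))+0) -> (2+((((6+y)+(4*3))+((8+8)*(7+1)))+b))
Step 2: at RLLR: (4*3) -> 12; overall: (2+((((6+y)+(4*3))+((8+8)*(7+1)))+b)) -> (2+((((6+y)+12)+((8+8)*(7+1)))+b))
Step 3: at RLRL: (8+8) -> 16; overall: (2+((((6+y)+12)+((8+8)*(7+1)))+b)) -> (2+((((6+y)+12)+(16*(7+1)))+b))
Step 4: at RLRR: (7+1) -> 8; overall: (2+((((6+y)+12)+(16*(7+1)))+b)) -> (2+((((6+y)+12)+(16*8))+b))
Step 5: at RLR: (16*8) -> 128; overall: (2+((((6+y)+12)+(16*8))+b)) -> (2+((((6+y)+12)+128)+b))
Fixed point: (2+((((6+y)+12)+128)+b))

Answer: (2+((((6+y)+12)+128)+b))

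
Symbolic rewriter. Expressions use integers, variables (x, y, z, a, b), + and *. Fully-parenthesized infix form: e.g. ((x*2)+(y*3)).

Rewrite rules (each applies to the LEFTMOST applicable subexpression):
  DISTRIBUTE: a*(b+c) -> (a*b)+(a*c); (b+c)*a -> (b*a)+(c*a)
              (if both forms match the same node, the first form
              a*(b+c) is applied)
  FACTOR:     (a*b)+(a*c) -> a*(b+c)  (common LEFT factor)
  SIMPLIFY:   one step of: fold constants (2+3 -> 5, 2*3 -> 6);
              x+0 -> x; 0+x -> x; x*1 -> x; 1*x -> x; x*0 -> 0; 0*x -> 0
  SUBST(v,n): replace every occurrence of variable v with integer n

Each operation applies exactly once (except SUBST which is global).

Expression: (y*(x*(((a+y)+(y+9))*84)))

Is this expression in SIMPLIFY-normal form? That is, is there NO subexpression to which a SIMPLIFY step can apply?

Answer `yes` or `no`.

Answer: yes

Derivation:
Expression: (y*(x*(((a+y)+(y+9))*84)))
Scanning for simplifiable subexpressions (pre-order)...
  at root: (y*(x*(((a+y)+(y+9))*84))) (not simplifiable)
  at R: (x*(((a+y)+(y+9))*84)) (not simplifiable)
  at RR: (((a+y)+(y+9))*84) (not simplifiable)
  at RRL: ((a+y)+(y+9)) (not simplifiable)
  at RRLL: (a+y) (not simplifiable)
  at RRLR: (y+9) (not simplifiable)
Result: no simplifiable subexpression found -> normal form.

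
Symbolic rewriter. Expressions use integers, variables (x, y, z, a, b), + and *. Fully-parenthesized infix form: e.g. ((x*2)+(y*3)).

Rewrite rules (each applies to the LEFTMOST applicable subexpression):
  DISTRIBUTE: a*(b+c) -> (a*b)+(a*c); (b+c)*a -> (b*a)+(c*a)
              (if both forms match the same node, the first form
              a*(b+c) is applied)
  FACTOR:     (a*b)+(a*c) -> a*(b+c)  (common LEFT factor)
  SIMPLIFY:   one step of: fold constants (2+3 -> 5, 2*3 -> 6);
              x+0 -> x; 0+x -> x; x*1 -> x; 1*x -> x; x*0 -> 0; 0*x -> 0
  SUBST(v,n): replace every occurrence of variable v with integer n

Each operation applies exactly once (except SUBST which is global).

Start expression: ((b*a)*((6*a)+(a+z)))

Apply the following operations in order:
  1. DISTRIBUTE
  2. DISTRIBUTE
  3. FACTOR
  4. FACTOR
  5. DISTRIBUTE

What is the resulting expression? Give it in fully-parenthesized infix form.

Answer: (((b*a)*(6*a))+((b*a)*(a+z)))

Derivation:
Start: ((b*a)*((6*a)+(a+z)))
Apply DISTRIBUTE at root (target: ((b*a)*((6*a)+(a+z)))): ((b*a)*((6*a)+(a+z))) -> (((b*a)*(6*a))+((b*a)*(a+z)))
Apply DISTRIBUTE at R (target: ((b*a)*(a+z))): (((b*a)*(6*a))+((b*a)*(a+z))) -> (((b*a)*(6*a))+(((b*a)*a)+((b*a)*z)))
Apply FACTOR at R (target: (((b*a)*a)+((b*a)*z))): (((b*a)*(6*a))+(((b*a)*a)+((b*a)*z))) -> (((b*a)*(6*a))+((b*a)*(a+z)))
Apply FACTOR at root (target: (((b*a)*(6*a))+((b*a)*(a+z)))): (((b*a)*(6*a))+((b*a)*(a+z))) -> ((b*a)*((6*a)+(a+z)))
Apply DISTRIBUTE at root (target: ((b*a)*((6*a)+(a+z)))): ((b*a)*((6*a)+(a+z))) -> (((b*a)*(6*a))+((b*a)*(a+z)))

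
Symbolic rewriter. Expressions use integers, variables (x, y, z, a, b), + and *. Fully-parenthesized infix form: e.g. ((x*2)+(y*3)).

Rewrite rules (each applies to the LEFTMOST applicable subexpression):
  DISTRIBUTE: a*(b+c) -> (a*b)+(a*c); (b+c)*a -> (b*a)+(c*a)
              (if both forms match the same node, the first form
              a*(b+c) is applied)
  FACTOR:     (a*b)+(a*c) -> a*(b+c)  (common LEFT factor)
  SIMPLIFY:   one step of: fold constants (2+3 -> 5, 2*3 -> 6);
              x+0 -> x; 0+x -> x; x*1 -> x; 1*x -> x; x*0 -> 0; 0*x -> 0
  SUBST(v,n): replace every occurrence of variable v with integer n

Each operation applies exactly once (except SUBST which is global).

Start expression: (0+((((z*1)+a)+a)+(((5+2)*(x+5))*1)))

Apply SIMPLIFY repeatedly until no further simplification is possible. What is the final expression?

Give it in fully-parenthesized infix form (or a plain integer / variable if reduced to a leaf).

Start: (0+((((z*1)+a)+a)+(((5+2)*(x+5))*1)))
Step 1: at root: (0+((((z*1)+a)+a)+(((5+2)*(x+5))*1))) -> ((((z*1)+a)+a)+(((5+2)*(x+5))*1)); overall: (0+((((z*1)+a)+a)+(((5+2)*(x+5))*1))) -> ((((z*1)+a)+a)+(((5+2)*(x+5))*1))
Step 2: at LLL: (z*1) -> z; overall: ((((z*1)+a)+a)+(((5+2)*(x+5))*1)) -> (((z+a)+a)+(((5+2)*(x+5))*1))
Step 3: at R: (((5+2)*(x+5))*1) -> ((5+2)*(x+5)); overall: (((z+a)+a)+(((5+2)*(x+5))*1)) -> (((z+a)+a)+((5+2)*(x+5)))
Step 4: at RL: (5+2) -> 7; overall: (((z+a)+a)+((5+2)*(x+5))) -> (((z+a)+a)+(7*(x+5)))
Fixed point: (((z+a)+a)+(7*(x+5)))

Answer: (((z+a)+a)+(7*(x+5)))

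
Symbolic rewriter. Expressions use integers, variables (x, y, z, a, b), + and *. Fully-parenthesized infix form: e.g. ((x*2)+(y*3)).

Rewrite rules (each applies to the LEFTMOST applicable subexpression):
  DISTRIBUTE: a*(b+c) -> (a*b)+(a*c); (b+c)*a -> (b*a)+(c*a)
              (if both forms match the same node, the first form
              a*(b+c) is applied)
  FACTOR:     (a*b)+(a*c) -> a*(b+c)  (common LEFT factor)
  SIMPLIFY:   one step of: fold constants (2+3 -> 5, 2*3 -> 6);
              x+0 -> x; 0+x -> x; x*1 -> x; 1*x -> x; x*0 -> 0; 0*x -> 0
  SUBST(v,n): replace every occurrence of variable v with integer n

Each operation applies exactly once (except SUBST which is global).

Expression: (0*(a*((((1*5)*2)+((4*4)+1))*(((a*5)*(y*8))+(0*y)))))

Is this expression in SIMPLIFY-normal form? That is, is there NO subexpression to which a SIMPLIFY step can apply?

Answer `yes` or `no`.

Expression: (0*(a*((((1*5)*2)+((4*4)+1))*(((a*5)*(y*8))+(0*y)))))
Scanning for simplifiable subexpressions (pre-order)...
  at root: (0*(a*((((1*5)*2)+((4*4)+1))*(((a*5)*(y*8))+(0*y))))) (SIMPLIFIABLE)
  at R: (a*((((1*5)*2)+((4*4)+1))*(((a*5)*(y*8))+(0*y)))) (not simplifiable)
  at RR: ((((1*5)*2)+((4*4)+1))*(((a*5)*(y*8))+(0*y))) (not simplifiable)
  at RRL: (((1*5)*2)+((4*4)+1)) (not simplifiable)
  at RRLL: ((1*5)*2) (not simplifiable)
  at RRLLL: (1*5) (SIMPLIFIABLE)
  at RRLR: ((4*4)+1) (not simplifiable)
  at RRLRL: (4*4) (SIMPLIFIABLE)
  at RRR: (((a*5)*(y*8))+(0*y)) (not simplifiable)
  at RRRL: ((a*5)*(y*8)) (not simplifiable)
  at RRRLL: (a*5) (not simplifiable)
  at RRRLR: (y*8) (not simplifiable)
  at RRRR: (0*y) (SIMPLIFIABLE)
Found simplifiable subexpr at path root: (0*(a*((((1*5)*2)+((4*4)+1))*(((a*5)*(y*8))+(0*y)))))
One SIMPLIFY step would give: 0
-> NOT in normal form.

Answer: no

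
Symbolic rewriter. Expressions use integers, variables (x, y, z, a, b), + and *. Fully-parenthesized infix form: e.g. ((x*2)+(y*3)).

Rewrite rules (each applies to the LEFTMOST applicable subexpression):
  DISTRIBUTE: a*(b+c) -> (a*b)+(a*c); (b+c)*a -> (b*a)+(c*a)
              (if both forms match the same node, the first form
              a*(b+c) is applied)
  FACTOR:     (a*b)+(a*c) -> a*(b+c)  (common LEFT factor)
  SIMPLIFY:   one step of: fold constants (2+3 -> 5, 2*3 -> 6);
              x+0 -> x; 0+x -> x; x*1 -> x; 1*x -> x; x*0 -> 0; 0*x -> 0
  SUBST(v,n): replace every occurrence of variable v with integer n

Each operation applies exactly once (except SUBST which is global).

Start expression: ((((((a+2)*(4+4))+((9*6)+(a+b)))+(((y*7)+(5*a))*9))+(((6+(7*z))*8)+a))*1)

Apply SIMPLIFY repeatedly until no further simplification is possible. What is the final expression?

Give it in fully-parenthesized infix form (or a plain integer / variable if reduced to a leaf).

Answer: (((((a+2)*8)+(54+(a+b)))+(((y*7)+(5*a))*9))+(((6+(7*z))*8)+a))

Derivation:
Start: ((((((a+2)*(4+4))+((9*6)+(a+b)))+(((y*7)+(5*a))*9))+(((6+(7*z))*8)+a))*1)
Step 1: at root: ((((((a+2)*(4+4))+((9*6)+(a+b)))+(((y*7)+(5*a))*9))+(((6+(7*z))*8)+a))*1) -> (((((a+2)*(4+4))+((9*6)+(a+b)))+(((y*7)+(5*a))*9))+(((6+(7*z))*8)+a)); overall: ((((((a+2)*(4+4))+((9*6)+(a+b)))+(((y*7)+(5*a))*9))+(((6+(7*z))*8)+a))*1) -> (((((a+2)*(4+4))+((9*6)+(a+b)))+(((y*7)+(5*a))*9))+(((6+(7*z))*8)+a))
Step 2: at LLLR: (4+4) -> 8; overall: (((((a+2)*(4+4))+((9*6)+(a+b)))+(((y*7)+(5*a))*9))+(((6+(7*z))*8)+a)) -> (((((a+2)*8)+((9*6)+(a+b)))+(((y*7)+(5*a))*9))+(((6+(7*z))*8)+a))
Step 3: at LLRL: (9*6) -> 54; overall: (((((a+2)*8)+((9*6)+(a+b)))+(((y*7)+(5*a))*9))+(((6+(7*z))*8)+a)) -> (((((a+2)*8)+(54+(a+b)))+(((y*7)+(5*a))*9))+(((6+(7*z))*8)+a))
Fixed point: (((((a+2)*8)+(54+(a+b)))+(((y*7)+(5*a))*9))+(((6+(7*z))*8)+a))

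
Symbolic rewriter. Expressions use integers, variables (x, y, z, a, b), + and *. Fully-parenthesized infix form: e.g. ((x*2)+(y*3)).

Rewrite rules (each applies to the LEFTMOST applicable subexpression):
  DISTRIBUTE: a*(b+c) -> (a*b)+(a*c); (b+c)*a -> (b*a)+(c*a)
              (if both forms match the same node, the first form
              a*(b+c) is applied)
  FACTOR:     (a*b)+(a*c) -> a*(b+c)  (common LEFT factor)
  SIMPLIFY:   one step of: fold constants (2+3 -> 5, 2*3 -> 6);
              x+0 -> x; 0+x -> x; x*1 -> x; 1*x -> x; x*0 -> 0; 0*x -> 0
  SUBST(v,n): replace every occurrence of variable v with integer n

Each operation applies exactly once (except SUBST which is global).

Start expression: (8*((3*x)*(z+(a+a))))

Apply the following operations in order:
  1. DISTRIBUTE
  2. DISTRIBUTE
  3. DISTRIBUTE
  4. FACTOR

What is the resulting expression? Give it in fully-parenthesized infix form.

Answer: (8*(((3*x)*z)+(((3*x)*a)+((3*x)*a))))

Derivation:
Start: (8*((3*x)*(z+(a+a))))
Apply DISTRIBUTE at R (target: ((3*x)*(z+(a+a)))): (8*((3*x)*(z+(a+a)))) -> (8*(((3*x)*z)+((3*x)*(a+a))))
Apply DISTRIBUTE at root (target: (8*(((3*x)*z)+((3*x)*(a+a))))): (8*(((3*x)*z)+((3*x)*(a+a)))) -> ((8*((3*x)*z))+(8*((3*x)*(a+a))))
Apply DISTRIBUTE at RR (target: ((3*x)*(a+a))): ((8*((3*x)*z))+(8*((3*x)*(a+a)))) -> ((8*((3*x)*z))+(8*(((3*x)*a)+((3*x)*a))))
Apply FACTOR at root (target: ((8*((3*x)*z))+(8*(((3*x)*a)+((3*x)*a))))): ((8*((3*x)*z))+(8*(((3*x)*a)+((3*x)*a)))) -> (8*(((3*x)*z)+(((3*x)*a)+((3*x)*a))))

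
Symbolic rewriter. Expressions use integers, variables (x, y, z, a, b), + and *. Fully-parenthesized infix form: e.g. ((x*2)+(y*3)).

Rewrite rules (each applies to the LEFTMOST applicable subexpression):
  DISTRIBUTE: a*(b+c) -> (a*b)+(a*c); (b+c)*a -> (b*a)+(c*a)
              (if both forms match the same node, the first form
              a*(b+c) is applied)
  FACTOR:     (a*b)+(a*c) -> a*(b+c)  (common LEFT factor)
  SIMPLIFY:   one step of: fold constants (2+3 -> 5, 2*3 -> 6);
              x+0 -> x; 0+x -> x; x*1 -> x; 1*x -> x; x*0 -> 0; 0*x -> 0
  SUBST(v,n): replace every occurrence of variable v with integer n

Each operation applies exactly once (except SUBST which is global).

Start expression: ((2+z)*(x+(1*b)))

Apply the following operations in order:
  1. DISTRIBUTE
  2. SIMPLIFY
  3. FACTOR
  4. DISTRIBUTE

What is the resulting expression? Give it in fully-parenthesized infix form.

Start: ((2+z)*(x+(1*b)))
Apply DISTRIBUTE at root (target: ((2+z)*(x+(1*b)))): ((2+z)*(x+(1*b))) -> (((2+z)*x)+((2+z)*(1*b)))
Apply SIMPLIFY at RR (target: (1*b)): (((2+z)*x)+((2+z)*(1*b))) -> (((2+z)*x)+((2+z)*b))
Apply FACTOR at root (target: (((2+z)*x)+((2+z)*b))): (((2+z)*x)+((2+z)*b)) -> ((2+z)*(x+b))
Apply DISTRIBUTE at root (target: ((2+z)*(x+b))): ((2+z)*(x+b)) -> (((2+z)*x)+((2+z)*b))

Answer: (((2+z)*x)+((2+z)*b))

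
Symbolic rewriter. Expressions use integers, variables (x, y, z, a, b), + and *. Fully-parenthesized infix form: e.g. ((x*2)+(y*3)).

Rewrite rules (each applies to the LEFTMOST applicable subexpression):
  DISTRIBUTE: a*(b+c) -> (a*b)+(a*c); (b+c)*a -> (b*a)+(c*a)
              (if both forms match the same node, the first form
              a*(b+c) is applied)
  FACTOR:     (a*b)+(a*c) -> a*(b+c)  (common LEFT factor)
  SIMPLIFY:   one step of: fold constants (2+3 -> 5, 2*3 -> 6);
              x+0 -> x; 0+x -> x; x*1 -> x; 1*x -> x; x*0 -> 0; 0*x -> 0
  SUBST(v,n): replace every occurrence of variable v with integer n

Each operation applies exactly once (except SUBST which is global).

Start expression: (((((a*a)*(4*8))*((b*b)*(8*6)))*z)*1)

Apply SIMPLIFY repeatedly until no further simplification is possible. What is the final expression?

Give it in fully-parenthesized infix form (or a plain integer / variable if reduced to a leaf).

Start: (((((a*a)*(4*8))*((b*b)*(8*6)))*z)*1)
Step 1: at root: (((((a*a)*(4*8))*((b*b)*(8*6)))*z)*1) -> ((((a*a)*(4*8))*((b*b)*(8*6)))*z); overall: (((((a*a)*(4*8))*((b*b)*(8*6)))*z)*1) -> ((((a*a)*(4*8))*((b*b)*(8*6)))*z)
Step 2: at LLR: (4*8) -> 32; overall: ((((a*a)*(4*8))*((b*b)*(8*6)))*z) -> ((((a*a)*32)*((b*b)*(8*6)))*z)
Step 3: at LRR: (8*6) -> 48; overall: ((((a*a)*32)*((b*b)*(8*6)))*z) -> ((((a*a)*32)*((b*b)*48))*z)
Fixed point: ((((a*a)*32)*((b*b)*48))*z)

Answer: ((((a*a)*32)*((b*b)*48))*z)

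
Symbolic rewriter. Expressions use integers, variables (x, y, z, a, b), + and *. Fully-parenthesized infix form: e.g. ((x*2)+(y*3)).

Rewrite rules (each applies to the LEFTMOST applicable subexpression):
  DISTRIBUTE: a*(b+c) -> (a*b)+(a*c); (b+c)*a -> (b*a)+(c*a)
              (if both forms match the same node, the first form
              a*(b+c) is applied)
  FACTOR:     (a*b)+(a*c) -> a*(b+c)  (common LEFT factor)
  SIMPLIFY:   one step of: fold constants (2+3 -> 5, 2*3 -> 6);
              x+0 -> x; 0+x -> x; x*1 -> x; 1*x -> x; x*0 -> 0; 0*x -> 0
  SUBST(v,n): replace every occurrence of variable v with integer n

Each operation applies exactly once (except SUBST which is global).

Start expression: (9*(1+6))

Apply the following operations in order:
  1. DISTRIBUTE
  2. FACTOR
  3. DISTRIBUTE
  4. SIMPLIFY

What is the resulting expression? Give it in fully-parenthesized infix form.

Start: (9*(1+6))
Apply DISTRIBUTE at root (target: (9*(1+6))): (9*(1+6)) -> ((9*1)+(9*6))
Apply FACTOR at root (target: ((9*1)+(9*6))): ((9*1)+(9*6)) -> (9*(1+6))
Apply DISTRIBUTE at root (target: (9*(1+6))): (9*(1+6)) -> ((9*1)+(9*6))
Apply SIMPLIFY at L (target: (9*1)): ((9*1)+(9*6)) -> (9+(9*6))

Answer: (9+(9*6))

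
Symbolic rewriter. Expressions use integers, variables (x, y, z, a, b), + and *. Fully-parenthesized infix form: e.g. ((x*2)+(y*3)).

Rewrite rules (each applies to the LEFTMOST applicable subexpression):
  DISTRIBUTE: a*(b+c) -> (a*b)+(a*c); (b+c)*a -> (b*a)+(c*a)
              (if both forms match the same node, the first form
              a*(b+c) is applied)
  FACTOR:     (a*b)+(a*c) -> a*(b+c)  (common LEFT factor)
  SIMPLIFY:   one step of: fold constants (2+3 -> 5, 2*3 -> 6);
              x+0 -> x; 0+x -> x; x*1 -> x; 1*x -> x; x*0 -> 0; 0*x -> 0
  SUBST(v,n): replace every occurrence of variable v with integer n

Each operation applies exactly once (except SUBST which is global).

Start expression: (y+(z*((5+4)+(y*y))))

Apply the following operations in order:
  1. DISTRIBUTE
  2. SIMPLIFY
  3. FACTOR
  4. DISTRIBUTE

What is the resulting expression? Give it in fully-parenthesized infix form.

Start: (y+(z*((5+4)+(y*y))))
Apply DISTRIBUTE at R (target: (z*((5+4)+(y*y)))): (y+(z*((5+4)+(y*y)))) -> (y+((z*(5+4))+(z*(y*y))))
Apply SIMPLIFY at RLR (target: (5+4)): (y+((z*(5+4))+(z*(y*y)))) -> (y+((z*9)+(z*(y*y))))
Apply FACTOR at R (target: ((z*9)+(z*(y*y)))): (y+((z*9)+(z*(y*y)))) -> (y+(z*(9+(y*y))))
Apply DISTRIBUTE at R (target: (z*(9+(y*y)))): (y+(z*(9+(y*y)))) -> (y+((z*9)+(z*(y*y))))

Answer: (y+((z*9)+(z*(y*y))))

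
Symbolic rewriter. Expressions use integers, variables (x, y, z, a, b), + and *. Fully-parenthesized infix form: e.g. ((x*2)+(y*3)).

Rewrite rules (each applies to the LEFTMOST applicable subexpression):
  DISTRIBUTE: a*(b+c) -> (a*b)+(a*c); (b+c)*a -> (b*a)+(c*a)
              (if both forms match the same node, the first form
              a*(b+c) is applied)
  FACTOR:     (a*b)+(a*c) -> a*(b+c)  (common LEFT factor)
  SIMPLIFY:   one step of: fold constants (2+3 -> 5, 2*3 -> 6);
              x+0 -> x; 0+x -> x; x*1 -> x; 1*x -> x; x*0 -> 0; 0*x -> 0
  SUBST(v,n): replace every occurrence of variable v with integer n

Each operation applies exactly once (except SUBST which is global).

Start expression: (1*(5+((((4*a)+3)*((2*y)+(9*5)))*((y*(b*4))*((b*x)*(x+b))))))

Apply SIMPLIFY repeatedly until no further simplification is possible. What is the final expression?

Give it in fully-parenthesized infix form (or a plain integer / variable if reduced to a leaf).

Start: (1*(5+((((4*a)+3)*((2*y)+(9*5)))*((y*(b*4))*((b*x)*(x+b))))))
Step 1: at root: (1*(5+((((4*a)+3)*((2*y)+(9*5)))*((y*(b*4))*((b*x)*(x+b)))))) -> (5+((((4*a)+3)*((2*y)+(9*5)))*((y*(b*4))*((b*x)*(x+b))))); overall: (1*(5+((((4*a)+3)*((2*y)+(9*5)))*((y*(b*4))*((b*x)*(x+b)))))) -> (5+((((4*a)+3)*((2*y)+(9*5)))*((y*(b*4))*((b*x)*(x+b)))))
Step 2: at RLRR: (9*5) -> 45; overall: (5+((((4*a)+3)*((2*y)+(9*5)))*((y*(b*4))*((b*x)*(x+b))))) -> (5+((((4*a)+3)*((2*y)+45))*((y*(b*4))*((b*x)*(x+b)))))
Fixed point: (5+((((4*a)+3)*((2*y)+45))*((y*(b*4))*((b*x)*(x+b)))))

Answer: (5+((((4*a)+3)*((2*y)+45))*((y*(b*4))*((b*x)*(x+b)))))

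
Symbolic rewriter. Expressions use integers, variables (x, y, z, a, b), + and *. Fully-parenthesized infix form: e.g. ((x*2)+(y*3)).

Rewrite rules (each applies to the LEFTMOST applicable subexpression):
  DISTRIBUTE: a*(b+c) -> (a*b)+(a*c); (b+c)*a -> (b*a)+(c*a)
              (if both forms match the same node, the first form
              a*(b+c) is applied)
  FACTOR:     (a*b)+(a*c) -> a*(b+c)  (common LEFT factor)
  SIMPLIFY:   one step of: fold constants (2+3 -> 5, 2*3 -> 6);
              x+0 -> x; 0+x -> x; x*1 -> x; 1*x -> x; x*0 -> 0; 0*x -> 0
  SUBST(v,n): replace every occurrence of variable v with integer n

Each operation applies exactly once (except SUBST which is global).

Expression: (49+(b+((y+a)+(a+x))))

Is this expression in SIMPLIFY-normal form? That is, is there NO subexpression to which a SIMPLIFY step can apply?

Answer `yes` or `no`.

Expression: (49+(b+((y+a)+(a+x))))
Scanning for simplifiable subexpressions (pre-order)...
  at root: (49+(b+((y+a)+(a+x)))) (not simplifiable)
  at R: (b+((y+a)+(a+x))) (not simplifiable)
  at RR: ((y+a)+(a+x)) (not simplifiable)
  at RRL: (y+a) (not simplifiable)
  at RRR: (a+x) (not simplifiable)
Result: no simplifiable subexpression found -> normal form.

Answer: yes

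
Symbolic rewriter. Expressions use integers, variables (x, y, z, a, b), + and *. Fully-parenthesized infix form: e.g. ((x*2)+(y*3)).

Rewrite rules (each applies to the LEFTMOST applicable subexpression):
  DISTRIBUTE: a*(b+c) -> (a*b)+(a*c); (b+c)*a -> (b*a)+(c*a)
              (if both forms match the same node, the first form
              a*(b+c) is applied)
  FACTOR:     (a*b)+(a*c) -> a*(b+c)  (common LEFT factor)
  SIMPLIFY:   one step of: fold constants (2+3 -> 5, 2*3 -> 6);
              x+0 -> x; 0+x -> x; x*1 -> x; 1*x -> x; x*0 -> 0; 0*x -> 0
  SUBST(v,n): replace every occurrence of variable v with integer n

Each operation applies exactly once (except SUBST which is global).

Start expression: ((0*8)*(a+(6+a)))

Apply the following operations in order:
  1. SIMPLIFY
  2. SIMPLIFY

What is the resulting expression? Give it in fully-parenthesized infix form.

Answer: 0

Derivation:
Start: ((0*8)*(a+(6+a)))
Apply SIMPLIFY at L (target: (0*8)): ((0*8)*(a+(6+a))) -> (0*(a+(6+a)))
Apply SIMPLIFY at root (target: (0*(a+(6+a)))): (0*(a+(6+a))) -> 0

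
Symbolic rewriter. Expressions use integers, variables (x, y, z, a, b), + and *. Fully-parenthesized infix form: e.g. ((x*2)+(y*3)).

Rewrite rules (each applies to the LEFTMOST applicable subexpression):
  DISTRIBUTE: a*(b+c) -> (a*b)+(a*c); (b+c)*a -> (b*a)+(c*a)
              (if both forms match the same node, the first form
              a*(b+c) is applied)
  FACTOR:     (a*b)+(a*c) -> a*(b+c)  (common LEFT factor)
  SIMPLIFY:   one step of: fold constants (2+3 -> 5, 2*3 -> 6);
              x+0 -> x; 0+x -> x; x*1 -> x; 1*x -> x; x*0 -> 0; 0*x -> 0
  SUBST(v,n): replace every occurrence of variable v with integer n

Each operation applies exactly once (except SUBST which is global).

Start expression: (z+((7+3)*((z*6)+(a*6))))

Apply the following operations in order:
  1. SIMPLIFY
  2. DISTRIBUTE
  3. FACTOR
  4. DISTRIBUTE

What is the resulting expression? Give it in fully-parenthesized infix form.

Answer: (z+((10*(z*6))+(10*(a*6))))

Derivation:
Start: (z+((7+3)*((z*6)+(a*6))))
Apply SIMPLIFY at RL (target: (7+3)): (z+((7+3)*((z*6)+(a*6)))) -> (z+(10*((z*6)+(a*6))))
Apply DISTRIBUTE at R (target: (10*((z*6)+(a*6)))): (z+(10*((z*6)+(a*6)))) -> (z+((10*(z*6))+(10*(a*6))))
Apply FACTOR at R (target: ((10*(z*6))+(10*(a*6)))): (z+((10*(z*6))+(10*(a*6)))) -> (z+(10*((z*6)+(a*6))))
Apply DISTRIBUTE at R (target: (10*((z*6)+(a*6)))): (z+(10*((z*6)+(a*6)))) -> (z+((10*(z*6))+(10*(a*6))))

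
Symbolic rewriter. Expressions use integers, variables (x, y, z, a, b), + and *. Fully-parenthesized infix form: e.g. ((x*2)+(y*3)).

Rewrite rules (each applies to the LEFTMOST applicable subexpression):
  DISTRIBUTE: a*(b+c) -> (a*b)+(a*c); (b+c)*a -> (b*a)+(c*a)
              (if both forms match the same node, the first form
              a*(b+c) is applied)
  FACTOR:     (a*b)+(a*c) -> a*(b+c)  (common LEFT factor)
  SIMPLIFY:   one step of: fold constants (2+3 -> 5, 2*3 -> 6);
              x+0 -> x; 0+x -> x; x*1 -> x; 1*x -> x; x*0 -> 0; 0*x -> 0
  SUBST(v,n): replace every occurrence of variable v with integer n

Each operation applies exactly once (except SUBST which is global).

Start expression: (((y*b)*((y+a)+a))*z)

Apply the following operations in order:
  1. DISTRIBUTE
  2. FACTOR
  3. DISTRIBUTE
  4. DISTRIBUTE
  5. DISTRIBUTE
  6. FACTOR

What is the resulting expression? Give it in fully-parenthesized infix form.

Start: (((y*b)*((y+a)+a))*z)
Apply DISTRIBUTE at L (target: ((y*b)*((y+a)+a))): (((y*b)*((y+a)+a))*z) -> ((((y*b)*(y+a))+((y*b)*a))*z)
Apply FACTOR at L (target: (((y*b)*(y+a))+((y*b)*a))): ((((y*b)*(y+a))+((y*b)*a))*z) -> (((y*b)*((y+a)+a))*z)
Apply DISTRIBUTE at L (target: ((y*b)*((y+a)+a))): (((y*b)*((y+a)+a))*z) -> ((((y*b)*(y+a))+((y*b)*a))*z)
Apply DISTRIBUTE at root (target: ((((y*b)*(y+a))+((y*b)*a))*z)): ((((y*b)*(y+a))+((y*b)*a))*z) -> ((((y*b)*(y+a))*z)+(((y*b)*a)*z))
Apply DISTRIBUTE at LL (target: ((y*b)*(y+a))): ((((y*b)*(y+a))*z)+(((y*b)*a)*z)) -> (((((y*b)*y)+((y*b)*a))*z)+(((y*b)*a)*z))
Apply FACTOR at LL (target: (((y*b)*y)+((y*b)*a))): (((((y*b)*y)+((y*b)*a))*z)+(((y*b)*a)*z)) -> ((((y*b)*(y+a))*z)+(((y*b)*a)*z))

Answer: ((((y*b)*(y+a))*z)+(((y*b)*a)*z))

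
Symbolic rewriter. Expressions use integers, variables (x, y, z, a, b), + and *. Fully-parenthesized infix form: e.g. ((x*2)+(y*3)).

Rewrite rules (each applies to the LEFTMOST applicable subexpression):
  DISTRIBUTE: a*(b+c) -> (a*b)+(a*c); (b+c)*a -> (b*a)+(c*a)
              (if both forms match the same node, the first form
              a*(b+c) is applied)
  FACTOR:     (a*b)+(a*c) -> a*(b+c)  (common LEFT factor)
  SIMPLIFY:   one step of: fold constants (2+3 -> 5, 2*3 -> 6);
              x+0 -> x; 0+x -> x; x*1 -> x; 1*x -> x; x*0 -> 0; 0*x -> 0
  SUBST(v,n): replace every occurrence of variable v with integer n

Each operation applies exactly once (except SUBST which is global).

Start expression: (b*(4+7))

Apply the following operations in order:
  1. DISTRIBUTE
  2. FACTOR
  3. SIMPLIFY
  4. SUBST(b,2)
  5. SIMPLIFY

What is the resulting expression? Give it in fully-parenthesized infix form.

Start: (b*(4+7))
Apply DISTRIBUTE at root (target: (b*(4+7))): (b*(4+7)) -> ((b*4)+(b*7))
Apply FACTOR at root (target: ((b*4)+(b*7))): ((b*4)+(b*7)) -> (b*(4+7))
Apply SIMPLIFY at R (target: (4+7)): (b*(4+7)) -> (b*11)
Apply SUBST(b,2): (b*11) -> (2*11)
Apply SIMPLIFY at root (target: (2*11)): (2*11) -> 22

Answer: 22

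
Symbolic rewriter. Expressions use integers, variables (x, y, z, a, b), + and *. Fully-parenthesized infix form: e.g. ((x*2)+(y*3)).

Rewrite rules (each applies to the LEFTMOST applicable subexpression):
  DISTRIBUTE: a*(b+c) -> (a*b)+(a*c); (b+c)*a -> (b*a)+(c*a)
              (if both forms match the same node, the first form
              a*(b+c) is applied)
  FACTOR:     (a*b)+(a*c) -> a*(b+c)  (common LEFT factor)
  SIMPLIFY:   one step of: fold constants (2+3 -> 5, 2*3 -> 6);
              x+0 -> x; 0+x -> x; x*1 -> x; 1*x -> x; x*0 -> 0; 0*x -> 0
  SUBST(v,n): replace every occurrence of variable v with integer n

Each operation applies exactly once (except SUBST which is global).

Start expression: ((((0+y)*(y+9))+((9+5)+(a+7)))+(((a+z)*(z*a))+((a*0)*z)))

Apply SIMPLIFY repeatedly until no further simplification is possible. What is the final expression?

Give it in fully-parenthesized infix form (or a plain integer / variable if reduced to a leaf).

Start: ((((0+y)*(y+9))+((9+5)+(a+7)))+(((a+z)*(z*a))+((a*0)*z)))
Step 1: at LLL: (0+y) -> y; overall: ((((0+y)*(y+9))+((9+5)+(a+7)))+(((a+z)*(z*a))+((a*0)*z))) -> (((y*(y+9))+((9+5)+(a+7)))+(((a+z)*(z*a))+((a*0)*z)))
Step 2: at LRL: (9+5) -> 14; overall: (((y*(y+9))+((9+5)+(a+7)))+(((a+z)*(z*a))+((a*0)*z))) -> (((y*(y+9))+(14+(a+7)))+(((a+z)*(z*a))+((a*0)*z)))
Step 3: at RRL: (a*0) -> 0; overall: (((y*(y+9))+(14+(a+7)))+(((a+z)*(z*a))+((a*0)*z))) -> (((y*(y+9))+(14+(a+7)))+(((a+z)*(z*a))+(0*z)))
Step 4: at RR: (0*z) -> 0; overall: (((y*(y+9))+(14+(a+7)))+(((a+z)*(z*a))+(0*z))) -> (((y*(y+9))+(14+(a+7)))+(((a+z)*(z*a))+0))
Step 5: at R: (((a+z)*(z*a))+0) -> ((a+z)*(z*a)); overall: (((y*(y+9))+(14+(a+7)))+(((a+z)*(z*a))+0)) -> (((y*(y+9))+(14+(a+7)))+((a+z)*(z*a)))
Fixed point: (((y*(y+9))+(14+(a+7)))+((a+z)*(z*a)))

Answer: (((y*(y+9))+(14+(a+7)))+((a+z)*(z*a)))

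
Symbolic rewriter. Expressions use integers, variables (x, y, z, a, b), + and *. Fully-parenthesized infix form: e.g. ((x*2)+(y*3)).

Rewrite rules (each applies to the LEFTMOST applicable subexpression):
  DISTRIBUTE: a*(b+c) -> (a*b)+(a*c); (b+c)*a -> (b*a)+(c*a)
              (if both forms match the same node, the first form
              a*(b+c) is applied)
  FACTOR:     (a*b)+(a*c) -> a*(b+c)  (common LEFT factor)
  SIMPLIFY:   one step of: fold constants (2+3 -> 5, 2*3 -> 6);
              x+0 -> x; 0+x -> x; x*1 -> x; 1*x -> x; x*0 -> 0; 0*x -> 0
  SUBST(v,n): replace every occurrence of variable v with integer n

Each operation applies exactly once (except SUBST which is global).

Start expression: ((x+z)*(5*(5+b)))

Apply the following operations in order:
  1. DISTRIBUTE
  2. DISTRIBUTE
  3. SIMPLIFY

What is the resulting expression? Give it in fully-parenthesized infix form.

Start: ((x+z)*(5*(5+b)))
Apply DISTRIBUTE at root (target: ((x+z)*(5*(5+b)))): ((x+z)*(5*(5+b))) -> ((x*(5*(5+b)))+(z*(5*(5+b))))
Apply DISTRIBUTE at LR (target: (5*(5+b))): ((x*(5*(5+b)))+(z*(5*(5+b)))) -> ((x*((5*5)+(5*b)))+(z*(5*(5+b))))
Apply SIMPLIFY at LRL (target: (5*5)): ((x*((5*5)+(5*b)))+(z*(5*(5+b)))) -> ((x*(25+(5*b)))+(z*(5*(5+b))))

Answer: ((x*(25+(5*b)))+(z*(5*(5+b))))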